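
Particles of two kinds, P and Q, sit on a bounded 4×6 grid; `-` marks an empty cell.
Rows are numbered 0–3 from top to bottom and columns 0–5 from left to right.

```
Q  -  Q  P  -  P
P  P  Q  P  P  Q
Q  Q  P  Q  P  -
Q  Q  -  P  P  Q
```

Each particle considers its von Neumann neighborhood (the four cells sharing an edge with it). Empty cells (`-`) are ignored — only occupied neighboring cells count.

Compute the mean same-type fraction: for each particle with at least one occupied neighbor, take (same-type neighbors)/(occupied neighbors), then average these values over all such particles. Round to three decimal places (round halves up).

0.404

Row 0: (0,0)Q 0/1 · (0,2)Q 1/2 · (0,3)P 1/2 · (0,5)P 0/1
Row 1: (1,0)P 1/3 · (1,1)P 1/3 · (1,2)Q 1/4 · (1,3)P 2/4 · (1,4)P 2/3 · (1,5)Q 0/2
Row 2: (2,0)Q 2/3 · (2,1)Q 2/4 · (2,2)P 0/3 · (2,3)Q 0/4 · (2,4)P 2/3
Row 3: (3,0)Q 2/2 · (3,1)Q 2/2 · (3,3)P 1/2 · (3,4)P 2/3 · (3,5)Q 0/1
Sum over 20 particles: 0/1 + 1/2 + 1/2 + 0/1 + 1/3 + 1/3 + 1/4 + 2/4 + 2/3 + 0/2 + 2/3 + 2/4 + 0/3 + 0/4 + 2/3 + 2/2 + 2/2 + 1/2 + 2/3 + 0/1 = 97/12; mean = 97/12 ÷ 20 = 97/240 = 0.404166… → 0.404.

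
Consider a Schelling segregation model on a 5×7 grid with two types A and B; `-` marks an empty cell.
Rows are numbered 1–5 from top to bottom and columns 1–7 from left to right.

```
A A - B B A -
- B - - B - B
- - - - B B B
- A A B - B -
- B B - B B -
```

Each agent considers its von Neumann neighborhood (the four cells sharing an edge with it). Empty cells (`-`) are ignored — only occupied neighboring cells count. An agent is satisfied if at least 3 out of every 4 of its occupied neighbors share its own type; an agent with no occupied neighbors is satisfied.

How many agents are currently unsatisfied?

Row 1: (1,1)A 1/1 ok · (1,2)A 1/2 unhappy · (1,4)B 1/1 ok · (1,5)B 2/3 unhappy · (1,6)A 0/1 unhappy
Row 2: (2,2)B 0/1 unhappy · (2,5)B 2/2 ok · (2,7)B 1/1 ok
Row 3: (3,5)B 2/2 ok · (3,6)B 3/3 ok · (3,7)B 2/2 ok
Row 4: (4,2)A 1/2 unhappy · (4,3)A 1/3 unhappy · (4,4)B 0/1 unhappy · (4,6)B 2/2 ok
Row 5: (5,2)B 1/2 unhappy · (5,3)B 1/2 unhappy · (5,5)B 1/1 ok · (5,6)B 2/2 ok
Unsatisfied: (1,2), (1,5), (1,6), (2,2), (4,2), (4,3), (4,4), (5,2), (5,3) — 9 in total.

9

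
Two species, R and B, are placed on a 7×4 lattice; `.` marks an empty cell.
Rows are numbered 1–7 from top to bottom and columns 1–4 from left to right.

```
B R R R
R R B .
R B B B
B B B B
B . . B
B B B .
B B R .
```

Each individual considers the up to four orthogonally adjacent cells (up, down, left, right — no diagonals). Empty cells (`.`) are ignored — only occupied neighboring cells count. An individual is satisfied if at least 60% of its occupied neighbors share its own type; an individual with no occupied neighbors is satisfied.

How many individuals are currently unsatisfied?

7

(1,1)B 0/2 not
(1,2)R 2/3 satisfied
(1,3)R 2/3 satisfied
(1,4)R 1/1 satisfied
(2,1)R 2/3 satisfied
(2,2)R 2/4 not
(2,3)B 1/3 not
(3,1)R 1/3 not
(3,2)B 2/4 not
(3,3)B 4/4 satisfied
(3,4)B 2/2 satisfied
(4,1)B 2/3 satisfied
(4,2)B 3/3 satisfied
(4,3)B 3/3 satisfied
(4,4)B 3/3 satisfied
(5,1)B 2/2 satisfied
(5,4)B 1/1 satisfied
(6,1)B 3/3 satisfied
(6,2)B 3/3 satisfied
(6,3)B 1/2 not
(7,1)B 2/2 satisfied
(7,2)B 2/3 satisfied
(7,3)R 0/2 not
Unsatisfied: (1,1), (2,2), (2,3), (3,1), (3,2), (6,3), (7,3) — 7 in total.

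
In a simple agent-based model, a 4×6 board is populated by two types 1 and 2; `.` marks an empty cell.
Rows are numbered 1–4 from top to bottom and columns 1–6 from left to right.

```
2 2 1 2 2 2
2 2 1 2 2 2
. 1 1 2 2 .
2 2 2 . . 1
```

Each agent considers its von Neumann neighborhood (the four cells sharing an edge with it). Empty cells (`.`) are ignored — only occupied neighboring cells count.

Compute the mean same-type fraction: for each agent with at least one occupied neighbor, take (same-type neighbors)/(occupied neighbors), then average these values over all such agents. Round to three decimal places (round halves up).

(1,1)2 2/2
(1,2)2 2/3
(1,3)1 1/3
(1,4)2 2/3
(1,5)2 3/3
(1,6)2 2/2
(2,1)2 2/2
(2,2)2 2/4
(2,3)1 2/4
(2,4)2 3/4
(2,5)2 4/4
(2,6)2 2/2
(3,2)1 1/3
(3,3)1 2/4
(3,4)2 2/3
(3,5)2 2/2
(4,1)2 1/1
(4,2)2 2/3
(4,3)2 1/2
(4,6)1 — no occupied neighbors
Sum over 19 agents: 2/2 + 2/3 + 1/3 + 2/3 + 3/3 + 2/2 + 2/2 + 2/4 + 2/4 + 3/4 + 4/4 + 2/2 + 1/3 + 2/4 + 2/3 + 2/2 + 1/1 + 2/3 + 1/2 = 169/12; mean = 169/12 ÷ 19 = 169/228 = 0.741228… → 0.741.

0.741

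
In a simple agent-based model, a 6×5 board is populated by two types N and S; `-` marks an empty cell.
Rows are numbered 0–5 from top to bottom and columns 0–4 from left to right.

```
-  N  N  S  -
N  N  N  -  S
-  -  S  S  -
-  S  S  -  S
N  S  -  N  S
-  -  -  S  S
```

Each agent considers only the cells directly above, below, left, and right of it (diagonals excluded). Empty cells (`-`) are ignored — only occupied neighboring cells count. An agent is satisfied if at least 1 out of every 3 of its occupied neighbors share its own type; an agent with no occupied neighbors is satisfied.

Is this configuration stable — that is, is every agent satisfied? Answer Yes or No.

(0,1)N 2/2 ✓
(0,2)N 2/3 ✓
(0,3)S 0/1 ✗
(1,0)N 1/1 ✓
(1,1)N 3/3 ✓
(1,2)N 2/3 ✓
(1,4)S 0/0 ✓
(2,2)S 2/3 ✓
(2,3)S 1/1 ✓
(3,1)S 2/2 ✓
(3,2)S 2/2 ✓
(3,4)S 1/1 ✓
(4,0)N 0/1 ✗
(4,1)S 1/2 ✓
(4,3)N 0/2 ✗
(4,4)S 2/3 ✓
(5,3)S 1/2 ✓
(5,4)S 2/2 ✓
For instance (0,3) has only 0/1 same-type neighbors, below 1/3.

No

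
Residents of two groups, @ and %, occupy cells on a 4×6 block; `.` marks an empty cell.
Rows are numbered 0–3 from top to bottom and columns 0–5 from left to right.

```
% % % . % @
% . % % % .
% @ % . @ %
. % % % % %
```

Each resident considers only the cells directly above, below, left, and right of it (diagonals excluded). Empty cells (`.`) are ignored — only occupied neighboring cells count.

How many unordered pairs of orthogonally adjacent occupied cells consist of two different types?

7

Scan each occupied cell's neighbors to the right and below so each pair is counted once.
Row 0: %(0,0)–%(0,1)= %(0,0)–%(1,0)= %(0,1)–%(0,2)= %(0,2)–%(1,2)= %(0,4)–@(0,5)≠ %(0,4)–%(1,4)=  → 1/6 unlike.
Row 1: %(1,0)–%(2,0)= %(1,2)–%(1,3)= %(1,2)–%(2,2)= %(1,3)–%(1,4)= %(1,4)–@(2,4)≠  → 1/5 unlike.
Row 2: %(2,0)–@(2,1)≠ @(2,1)–%(2,2)≠ @(2,1)–%(3,1)≠ %(2,2)–%(3,2)= @(2,4)–%(2,5)≠ @(2,4)–%(3,4)≠ %(2,5)–%(3,5)=  → 5/7 unlike.
Row 3: %(3,1)–%(3,2)= %(3,2)–%(3,3)= %(3,3)–%(3,4)= %(3,4)–%(3,5)=  → 0/4 unlike.
Total adjacent occupied pairs: 22; unlike-type pairs: 7.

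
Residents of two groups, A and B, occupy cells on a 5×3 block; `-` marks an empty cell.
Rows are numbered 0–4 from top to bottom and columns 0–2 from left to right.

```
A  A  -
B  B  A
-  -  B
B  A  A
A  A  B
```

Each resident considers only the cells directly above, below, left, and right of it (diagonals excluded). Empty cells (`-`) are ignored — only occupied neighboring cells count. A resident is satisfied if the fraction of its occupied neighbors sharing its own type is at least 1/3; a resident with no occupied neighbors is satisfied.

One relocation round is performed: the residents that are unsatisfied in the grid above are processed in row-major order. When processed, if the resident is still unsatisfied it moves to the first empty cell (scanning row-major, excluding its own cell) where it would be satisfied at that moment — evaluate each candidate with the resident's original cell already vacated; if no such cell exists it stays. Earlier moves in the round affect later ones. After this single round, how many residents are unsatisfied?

Initially unsatisfied (in order): (1,2), (2,2), (3,0), (4,2).
  (1,2) → (0,2).
  (2,2) → (1,2).
  (3,0) → (2,0).
  (4,2) → (2,1).
Resulting grid:
A A A
B B B
B B -
- A A
A A -
All satisfied now.

0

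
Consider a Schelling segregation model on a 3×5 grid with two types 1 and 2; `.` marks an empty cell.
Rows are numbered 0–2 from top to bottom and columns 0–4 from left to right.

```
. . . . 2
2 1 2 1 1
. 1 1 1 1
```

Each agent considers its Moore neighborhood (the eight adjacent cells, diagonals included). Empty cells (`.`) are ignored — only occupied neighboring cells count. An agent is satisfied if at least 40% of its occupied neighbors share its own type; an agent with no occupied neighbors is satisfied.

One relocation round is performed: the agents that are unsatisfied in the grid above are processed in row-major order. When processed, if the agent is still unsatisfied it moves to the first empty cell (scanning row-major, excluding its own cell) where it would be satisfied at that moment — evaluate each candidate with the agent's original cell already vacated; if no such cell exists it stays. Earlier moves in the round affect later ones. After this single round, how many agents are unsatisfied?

Initially unsatisfied (in order): (0,4), (1,0), (1,2).
  (0,4) → (0,0).
  (1,0) → (0,1).
  (1,2) → (1,0).
Resulting grid:
2 2 . . .
2 1 . 1 1
. 1 1 1 1
All satisfied now.

0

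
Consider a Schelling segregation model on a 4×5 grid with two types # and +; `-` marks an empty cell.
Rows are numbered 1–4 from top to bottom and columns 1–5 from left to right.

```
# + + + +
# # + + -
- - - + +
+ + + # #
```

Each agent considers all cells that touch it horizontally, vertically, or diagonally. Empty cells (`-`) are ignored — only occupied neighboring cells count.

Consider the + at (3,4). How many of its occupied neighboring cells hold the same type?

4

Occupied neighbors of (3,4): (2,3)=+, (2,4)=+, (3,5)=+, (4,3)=+, (4,4)=#, (4,5)=#.
Same type (+): 4 of 6.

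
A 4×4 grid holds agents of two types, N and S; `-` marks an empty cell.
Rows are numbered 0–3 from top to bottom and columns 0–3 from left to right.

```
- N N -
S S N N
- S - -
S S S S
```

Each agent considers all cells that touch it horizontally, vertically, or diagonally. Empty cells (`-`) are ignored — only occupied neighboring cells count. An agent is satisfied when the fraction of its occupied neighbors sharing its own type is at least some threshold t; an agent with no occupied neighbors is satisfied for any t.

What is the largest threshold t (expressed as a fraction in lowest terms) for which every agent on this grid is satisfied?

2/5

(0,1)N 2/4
(0,2)N 3/4
(1,0)S 2/3
(1,1)S 2/5
(1,2)N 3/5
(1,3)N 2/2
(2,1)S 5/6
(3,0)S 2/2
(3,1)S 3/3
(3,2)S 3/3
(3,3)S 1/1
The smallest same-type fraction is 2/5 at (1,1), which reduces to 2/5. Any threshold above that leaves this agent unsatisfied.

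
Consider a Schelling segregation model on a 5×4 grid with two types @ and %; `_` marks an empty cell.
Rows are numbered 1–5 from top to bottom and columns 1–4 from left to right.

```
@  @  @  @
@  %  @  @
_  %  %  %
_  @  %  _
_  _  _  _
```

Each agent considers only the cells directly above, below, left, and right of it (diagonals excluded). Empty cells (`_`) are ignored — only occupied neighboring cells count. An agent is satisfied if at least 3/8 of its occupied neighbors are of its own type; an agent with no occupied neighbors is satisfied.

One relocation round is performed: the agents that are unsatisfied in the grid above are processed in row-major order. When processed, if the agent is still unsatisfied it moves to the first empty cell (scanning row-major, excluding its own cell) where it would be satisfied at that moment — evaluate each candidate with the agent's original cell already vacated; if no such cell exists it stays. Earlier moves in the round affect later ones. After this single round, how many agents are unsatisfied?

Initially unsatisfied (in order): (2,2), (4,2).
  (2,2) → (3,1).
  (4,2) → (2,2).
Resulting grid:
@ @ @ @
@ @ @ @
% % % %
_ _ % _
_ _ _ _
All satisfied now.

0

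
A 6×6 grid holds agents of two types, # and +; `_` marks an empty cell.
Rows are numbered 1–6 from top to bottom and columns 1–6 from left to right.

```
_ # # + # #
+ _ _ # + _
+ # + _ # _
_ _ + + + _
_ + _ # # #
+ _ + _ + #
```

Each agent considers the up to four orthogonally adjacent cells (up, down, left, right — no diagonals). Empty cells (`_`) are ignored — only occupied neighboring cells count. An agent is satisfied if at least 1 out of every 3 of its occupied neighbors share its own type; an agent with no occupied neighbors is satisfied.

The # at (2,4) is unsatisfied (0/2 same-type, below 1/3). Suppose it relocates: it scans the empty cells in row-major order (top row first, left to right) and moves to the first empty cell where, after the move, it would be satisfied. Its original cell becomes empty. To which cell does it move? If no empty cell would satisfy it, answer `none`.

Vacating (2,4). Empty cells in order:
  (1,1): 1/2 same-type → satisfied — stop here.

(1,1)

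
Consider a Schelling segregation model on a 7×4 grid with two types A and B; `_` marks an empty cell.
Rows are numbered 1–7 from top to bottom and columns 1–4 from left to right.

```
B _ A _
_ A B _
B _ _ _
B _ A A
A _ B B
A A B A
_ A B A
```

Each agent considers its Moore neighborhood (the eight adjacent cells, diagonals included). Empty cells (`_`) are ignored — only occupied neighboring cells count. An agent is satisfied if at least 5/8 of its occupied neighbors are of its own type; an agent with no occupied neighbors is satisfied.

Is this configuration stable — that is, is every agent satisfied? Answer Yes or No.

Row 1: (1,1)B 0/1 ✗ · (1,3)A 1/2 ✗
Row 2: (2,2)A 1/4 ✗ · (2,3)B 0/2 ✗
Row 3: (3,1)B 1/2 ✗
Row 4: (4,1)B 1/2 ✗ · (4,3)A 1/3 ✗ · (4,4)A 1/3 ✗
Row 5: (5,1)A 2/3 ✓ · (5,3)B 2/6 ✗ · (5,4)B 2/5 ✗
Row 6: (6,1)A 3/3 ✓ · (6,2)A 3/6 ✗ · (6,3)B 3/7 ✗ · (6,4)A 1/5 ✗
Row 7: (7,2)A 2/4 ✗ · (7,3)B 1/5 ✗ · (7,4)A 1/3 ✗
For instance (1,1) has only 0/1 same-type neighbors, below 5/8.

No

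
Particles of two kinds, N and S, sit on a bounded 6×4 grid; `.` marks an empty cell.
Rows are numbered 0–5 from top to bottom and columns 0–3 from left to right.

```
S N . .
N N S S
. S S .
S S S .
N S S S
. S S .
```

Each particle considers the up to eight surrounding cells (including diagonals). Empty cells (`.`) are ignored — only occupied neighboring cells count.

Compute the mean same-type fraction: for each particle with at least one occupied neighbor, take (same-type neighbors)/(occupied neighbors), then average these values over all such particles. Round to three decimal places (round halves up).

0.688

(0,0)S 0/3
(0,1)N 2/4
(1,0)N 2/4
(1,1)N 2/6
(1,2)S 3/5
(1,3)S 2/2
(2,1)S 5/7
(2,2)S 5/6
(3,0)S 3/4
(3,1)S 6/7
(3,2)S 6/6
(4,0)N 0/4
(4,1)S 6/7
(4,2)S 6/6
(4,3)S 3/3
(5,1)S 3/4
(5,2)S 4/4
Sum over 17 particles: 0/3 + 2/4 + 2/4 + 2/6 + 3/5 + 2/2 + 5/7 + 5/6 + 3/4 + 6/7 + 6/6 + 0/4 + 6/7 + 6/6 + 3/3 + 3/4 + 4/4 = 1228/105; mean = 1228/105 ÷ 17 = 1228/1785 = 0.687955… → 0.688.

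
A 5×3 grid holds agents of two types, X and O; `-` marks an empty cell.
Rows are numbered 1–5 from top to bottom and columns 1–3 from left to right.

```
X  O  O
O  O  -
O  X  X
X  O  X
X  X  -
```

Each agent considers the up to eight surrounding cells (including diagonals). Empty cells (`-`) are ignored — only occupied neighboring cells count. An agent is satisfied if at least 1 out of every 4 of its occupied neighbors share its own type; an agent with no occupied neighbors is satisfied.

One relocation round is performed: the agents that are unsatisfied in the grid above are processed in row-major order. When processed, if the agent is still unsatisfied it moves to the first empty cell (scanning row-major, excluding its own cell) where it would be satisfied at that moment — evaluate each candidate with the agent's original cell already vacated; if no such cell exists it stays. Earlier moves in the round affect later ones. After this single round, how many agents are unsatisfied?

Initially unsatisfied (in order): (1,1), (4,2).
  (1,1) → (2,3).
  (4,2) → (1,1).
Resulting grid:
O O O
O O X
O X X
X - X
X X -
All satisfied now.

0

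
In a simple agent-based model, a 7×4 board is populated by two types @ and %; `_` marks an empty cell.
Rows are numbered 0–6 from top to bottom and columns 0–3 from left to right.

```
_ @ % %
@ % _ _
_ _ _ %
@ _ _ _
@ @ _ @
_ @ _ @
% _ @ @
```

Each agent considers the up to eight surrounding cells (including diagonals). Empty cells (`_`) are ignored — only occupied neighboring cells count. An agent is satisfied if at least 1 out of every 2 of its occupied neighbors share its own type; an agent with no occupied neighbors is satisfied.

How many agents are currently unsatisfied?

Row 0: (0,1)@ 1/3 not · (0,2)% 2/3 satisfied · (0,3)% 1/1 satisfied
Row 1: (1,0)@ 1/2 satisfied · (1,1)% 1/3 not
Row 2: (2,3)% 0/0 satisfied
Row 3: (3,0)@ 2/2 satisfied
Row 4: (4,0)@ 3/3 satisfied · (4,1)@ 3/3 satisfied · (4,3)@ 1/1 satisfied
Row 5: (5,1)@ 3/4 satisfied · (5,3)@ 3/3 satisfied
Row 6: (6,0)% 0/1 not · (6,2)@ 3/3 satisfied · (6,3)@ 2/2 satisfied
Unsatisfied: (0,1), (1,1), (6,0) — 3 in total.

3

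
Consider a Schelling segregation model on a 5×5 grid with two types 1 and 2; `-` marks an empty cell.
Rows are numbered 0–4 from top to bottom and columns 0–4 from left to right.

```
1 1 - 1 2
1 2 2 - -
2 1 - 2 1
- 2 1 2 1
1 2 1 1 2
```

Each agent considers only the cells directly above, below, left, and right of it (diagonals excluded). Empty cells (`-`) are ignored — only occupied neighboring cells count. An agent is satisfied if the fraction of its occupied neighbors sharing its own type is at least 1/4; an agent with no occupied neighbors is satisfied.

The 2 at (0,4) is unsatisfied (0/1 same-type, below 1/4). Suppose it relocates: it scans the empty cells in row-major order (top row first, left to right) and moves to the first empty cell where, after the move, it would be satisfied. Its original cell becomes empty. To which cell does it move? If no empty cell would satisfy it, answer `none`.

Vacating (0,4). Empty cells in order:
  (0,2): 1/3 same-type → satisfied — stop here.

(0,2)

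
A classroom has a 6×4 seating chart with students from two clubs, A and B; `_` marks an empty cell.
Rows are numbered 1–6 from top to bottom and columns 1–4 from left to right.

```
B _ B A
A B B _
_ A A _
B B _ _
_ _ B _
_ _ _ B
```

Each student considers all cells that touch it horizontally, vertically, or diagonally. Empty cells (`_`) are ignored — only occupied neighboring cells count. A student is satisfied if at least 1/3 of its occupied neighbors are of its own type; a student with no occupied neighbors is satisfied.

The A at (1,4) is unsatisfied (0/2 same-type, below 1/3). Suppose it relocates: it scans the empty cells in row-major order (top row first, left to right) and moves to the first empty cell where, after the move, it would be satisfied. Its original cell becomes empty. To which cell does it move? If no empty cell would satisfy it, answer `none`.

(2,4)

Vacating (1,4). Empty cells in order:
  (1,2): 1/5 same-type → still unsatisfied.
  (2,4): 1/3 same-type → satisfied — stop here.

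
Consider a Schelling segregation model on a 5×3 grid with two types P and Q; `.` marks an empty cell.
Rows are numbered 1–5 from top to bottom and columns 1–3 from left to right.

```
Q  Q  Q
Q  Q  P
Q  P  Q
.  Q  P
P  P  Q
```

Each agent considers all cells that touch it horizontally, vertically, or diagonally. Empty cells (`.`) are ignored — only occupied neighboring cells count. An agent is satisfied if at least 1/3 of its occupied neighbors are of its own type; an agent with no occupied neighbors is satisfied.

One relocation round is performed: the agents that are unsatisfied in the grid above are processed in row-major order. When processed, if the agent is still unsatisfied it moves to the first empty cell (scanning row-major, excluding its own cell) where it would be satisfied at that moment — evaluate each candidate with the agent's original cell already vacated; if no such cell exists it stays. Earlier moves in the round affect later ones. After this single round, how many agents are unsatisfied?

1

Initially unsatisfied (in order): (2,3), (3,2).
  (2,3) → (4,1).
  (3,2): no empty cell satisfies it; stays.
Resulting grid:
Q Q Q
Q Q .
Q P Q
P Q P
P P Q
Unsatisfied now: (3,2).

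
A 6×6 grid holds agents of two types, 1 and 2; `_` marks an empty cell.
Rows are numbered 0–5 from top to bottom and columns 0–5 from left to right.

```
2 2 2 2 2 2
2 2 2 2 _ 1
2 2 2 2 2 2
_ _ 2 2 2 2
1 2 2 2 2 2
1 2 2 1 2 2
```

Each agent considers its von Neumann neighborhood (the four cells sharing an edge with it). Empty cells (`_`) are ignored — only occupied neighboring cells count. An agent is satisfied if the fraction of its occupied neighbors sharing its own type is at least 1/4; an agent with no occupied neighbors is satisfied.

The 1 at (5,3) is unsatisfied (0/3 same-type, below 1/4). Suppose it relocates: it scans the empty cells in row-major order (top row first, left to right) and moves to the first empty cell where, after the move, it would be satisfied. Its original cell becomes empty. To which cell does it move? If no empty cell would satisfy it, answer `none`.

(1,4)

Vacating (5,3). Empty cells in order:
  (1,4): 1/4 same-type → satisfied — stop here.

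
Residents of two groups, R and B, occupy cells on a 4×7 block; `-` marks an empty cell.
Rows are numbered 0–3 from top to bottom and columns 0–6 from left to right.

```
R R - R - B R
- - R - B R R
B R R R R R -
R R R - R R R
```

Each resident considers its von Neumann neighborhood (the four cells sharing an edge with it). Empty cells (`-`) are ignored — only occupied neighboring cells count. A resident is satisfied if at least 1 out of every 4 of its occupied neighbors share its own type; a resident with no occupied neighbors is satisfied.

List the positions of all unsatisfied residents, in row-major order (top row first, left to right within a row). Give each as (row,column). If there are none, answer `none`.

Row 0: (0,0)R 1/1 satisfied · (0,1)R 1/1 satisfied · (0,3)R 0/0 satisfied · (0,5)B 0/2 not · (0,6)R 1/2 satisfied
Row 1: (1,2)R 1/1 satisfied · (1,4)B 0/2 not · (1,5)R 2/4 satisfied · (1,6)R 2/2 satisfied
Row 2: (2,0)B 0/2 not · (2,1)R 2/3 satisfied · (2,2)R 4/4 satisfied · (2,3)R 2/2 satisfied · (2,4)R 3/4 satisfied · (2,5)R 3/3 satisfied
Row 3: (3,0)R 1/2 satisfied · (3,1)R 3/3 satisfied · (3,2)R 2/2 satisfied · (3,4)R 2/2 satisfied · (3,5)R 3/3 satisfied · (3,6)R 1/1 satisfied

(0,5), (1,4), (2,0)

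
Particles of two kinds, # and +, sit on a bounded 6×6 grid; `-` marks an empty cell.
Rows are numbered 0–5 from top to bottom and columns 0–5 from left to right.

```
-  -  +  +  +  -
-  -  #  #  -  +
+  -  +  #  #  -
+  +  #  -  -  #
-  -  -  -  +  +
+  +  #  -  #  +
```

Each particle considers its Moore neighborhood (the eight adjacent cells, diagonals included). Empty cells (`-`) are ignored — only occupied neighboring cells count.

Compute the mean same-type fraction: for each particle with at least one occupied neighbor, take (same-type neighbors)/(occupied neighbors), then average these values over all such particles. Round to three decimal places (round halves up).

0.532

Row 0: (0,2)+ 1/3 · (0,3)+ 2/4 · (0,4)+ 2/3
Row 1: (1,2)# 2/5 · (1,3)# 3/7 · (1,5)+ 1/2
Row 2: (2,0)+ 2/2 · (2,2)+ 1/5 · (2,3)# 4/5 · (2,4)# 3/4
Row 3: (3,0)+ 2/2 · (3,1)+ 3/4 · (3,2)# 1/3 · (3,5)# 1/3
Row 4: (4,4)+ 2/4 · (4,5)+ 2/4
Row 5: (5,0)+ 1/1 · (5,1)+ 1/2 · (5,2)# 0/1 · (5,4)# 0/3 · (5,5)+ 2/3
Sum over 21 particles: 1/3 + 2/4 + 2/3 + 2/5 + 3/7 + 1/2 + 2/2 + 1/5 + 4/5 + 3/4 + 2/2 + 3/4 + 1/3 + 1/3 + 2/4 + 2/4 + 1/1 + 1/2 + 0/1 + 0/3 + 2/3 = 1172/105; mean = 1172/105 ÷ 21 = 1172/2205 = 0.531519… → 0.532.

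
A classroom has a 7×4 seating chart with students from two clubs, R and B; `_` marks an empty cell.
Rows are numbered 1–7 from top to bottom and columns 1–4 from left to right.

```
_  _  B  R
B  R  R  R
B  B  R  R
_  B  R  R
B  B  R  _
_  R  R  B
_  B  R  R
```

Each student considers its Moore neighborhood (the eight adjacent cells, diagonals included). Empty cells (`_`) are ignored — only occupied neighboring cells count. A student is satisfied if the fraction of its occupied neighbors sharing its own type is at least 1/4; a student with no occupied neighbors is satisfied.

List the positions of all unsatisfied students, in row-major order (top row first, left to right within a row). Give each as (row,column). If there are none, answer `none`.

(1,3), (6,4), (7,2)

Row 1: (1,3)B 0/4 unhappy · (1,4)R 2/3 ok
Row 2: (2,1)B 2/3 ok · (2,2)R 2/6 ok · (2,3)R 5/7 ok · (2,4)R 4/5 ok
Row 3: (3,1)B 3/4 ok · (3,2)B 3/7 ok · (3,3)R 6/8 ok · (3,4)R 5/5 ok
Row 4: (4,2)B 4/7 ok · (4,3)R 4/7 ok · (4,4)R 4/4 ok
Row 5: (5,1)B 2/3 ok · (5,2)B 2/6 ok · (5,3)R 4/7 ok
Row 6: (6,2)R 3/6 ok · (6,3)R 4/7 ok · (6,4)B 0/4 unhappy
Row 7: (7,2)B 0/3 unhappy · (7,3)R 3/5 ok · (7,4)R 2/3 ok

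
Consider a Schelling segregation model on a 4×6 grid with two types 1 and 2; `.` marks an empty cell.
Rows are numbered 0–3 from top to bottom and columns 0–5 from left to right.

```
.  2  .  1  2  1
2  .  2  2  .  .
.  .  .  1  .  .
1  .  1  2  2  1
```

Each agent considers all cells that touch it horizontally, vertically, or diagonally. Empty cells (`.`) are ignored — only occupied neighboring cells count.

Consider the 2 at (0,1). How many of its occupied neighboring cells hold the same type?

Occupied neighbors of (0,1): (1,0)=2, (1,2)=2.
Same type (2): 2 of 2.

2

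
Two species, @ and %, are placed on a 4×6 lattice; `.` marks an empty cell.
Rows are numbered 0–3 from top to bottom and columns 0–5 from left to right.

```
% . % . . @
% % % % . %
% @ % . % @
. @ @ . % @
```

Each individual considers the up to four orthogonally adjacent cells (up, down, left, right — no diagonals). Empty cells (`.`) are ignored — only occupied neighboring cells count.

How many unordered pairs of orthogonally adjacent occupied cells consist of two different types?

8

Scan each occupied cell's neighbors to the right and below so each pair is counted once.
Row 0: %(0,0)–%(1,0)= %(0,2)–%(1,2)= @(0,5)–%(1,5)≠  → 1/3 unlike.
Row 1: %(1,0)–%(1,1)= %(1,0)–%(2,0)= %(1,1)–%(1,2)= %(1,1)–@(2,1)≠ %(1,2)–%(1,3)= %(1,2)–%(2,2)= %(1,5)–@(2,5)≠  → 2/7 unlike.
Row 2: %(2,0)–@(2,1)≠ @(2,1)–%(2,2)≠ @(2,1)–@(3,1)= %(2,2)–@(3,2)≠ %(2,4)–@(2,5)≠ %(2,4)–%(3,4)= @(2,5)–@(3,5)=  → 4/7 unlike.
Row 3: @(3,1)–@(3,2)= %(3,4)–@(3,5)≠  → 1/2 unlike.
Total adjacent occupied pairs: 19; unlike-type pairs: 8.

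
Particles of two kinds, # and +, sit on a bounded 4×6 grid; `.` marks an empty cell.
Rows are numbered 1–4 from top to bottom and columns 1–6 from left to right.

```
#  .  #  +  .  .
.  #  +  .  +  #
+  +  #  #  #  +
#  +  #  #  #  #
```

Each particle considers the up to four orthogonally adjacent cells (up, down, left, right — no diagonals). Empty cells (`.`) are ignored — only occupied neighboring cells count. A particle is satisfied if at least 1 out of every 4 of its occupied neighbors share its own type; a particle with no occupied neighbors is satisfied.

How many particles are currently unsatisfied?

Row 1: (1,1)# 0/0 satisfied · (1,3)# 0/2 not · (1,4)+ 0/1 not
Row 2: (2,2)# 0/2 not · (2,3)+ 0/3 not · (2,5)+ 0/2 not · (2,6)# 0/2 not
Row 3: (3,1)+ 1/2 satisfied · (3,2)+ 2/4 satisfied · (3,3)# 2/4 satisfied · (3,4)# 3/3 satisfied · (3,5)# 2/4 satisfied · (3,6)+ 0/3 not
Row 4: (4,1)# 0/2 not · (4,2)+ 1/3 satisfied · (4,3)# 2/3 satisfied · (4,4)# 3/3 satisfied · (4,5)# 3/3 satisfied · (4,6)# 1/2 satisfied
Unsatisfied: (1,3), (1,4), (2,2), (2,3), (2,5), (2,6), (3,6), (4,1) — 8 in total.

8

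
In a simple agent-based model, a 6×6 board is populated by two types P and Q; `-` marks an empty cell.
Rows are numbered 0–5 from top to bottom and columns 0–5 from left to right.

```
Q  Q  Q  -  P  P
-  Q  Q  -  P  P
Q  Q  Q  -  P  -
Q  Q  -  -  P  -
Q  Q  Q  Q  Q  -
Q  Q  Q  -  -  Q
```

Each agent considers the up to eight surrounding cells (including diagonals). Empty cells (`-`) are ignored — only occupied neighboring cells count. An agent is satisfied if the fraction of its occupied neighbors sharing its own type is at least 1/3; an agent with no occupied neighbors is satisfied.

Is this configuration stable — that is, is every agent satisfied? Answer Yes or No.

(0,0)Q 2/2 ok
(0,1)Q 4/4 ok
(0,2)Q 3/3 ok
(0,4)P 3/3 ok
(0,5)P 3/3 ok
(1,1)Q 7/7 ok
(1,2)Q 5/5 ok
(1,4)P 4/4 ok
(1,5)P 4/4 ok
(2,0)Q 4/4 ok
(2,1)Q 6/6 ok
(2,2)Q 4/4 ok
(2,4)P 3/3 ok
(3,0)Q 5/5 ok
(3,1)Q 7/7 ok
(3,4)P 1/3 ok
(4,0)Q 5/5 ok
(4,1)Q 7/7 ok
(4,2)Q 5/5 ok
(4,3)Q 3/4 ok
(4,4)Q 2/3 ok
(5,0)Q 3/3 ok
(5,1)Q 5/5 ok
(5,2)Q 4/4 ok
(5,5)Q 1/1 ok
All meet the threshold, so the configuration is stable.

Yes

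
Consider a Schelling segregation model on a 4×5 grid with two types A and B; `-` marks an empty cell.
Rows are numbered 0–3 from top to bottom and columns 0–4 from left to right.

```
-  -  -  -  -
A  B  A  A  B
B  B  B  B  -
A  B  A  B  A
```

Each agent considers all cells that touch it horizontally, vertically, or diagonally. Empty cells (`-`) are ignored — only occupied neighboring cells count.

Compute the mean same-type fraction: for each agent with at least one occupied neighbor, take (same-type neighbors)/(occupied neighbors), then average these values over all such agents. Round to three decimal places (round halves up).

0.343

Row 1: (1,0)A 0/3 · (1,1)B 3/5 · (1,2)A 1/5 · (1,3)A 1/4 · (1,4)B 1/2
Row 2: (2,0)B 3/5 · (2,1)B 4/8 · (2,2)B 5/8 · (2,3)B 3/7
Row 3: (3,0)A 0/3 · (3,1)B 3/5 · (3,2)A 0/5 · (3,3)B 2/4 · (3,4)A 0/2
Sum over 14 agents: 0/3 + 3/5 + 1/5 + 1/4 + 1/2 + 3/5 + 4/8 + 5/8 + 3/7 + 0/3 + 3/5 + 0/5 + 2/4 + 0/2 = 269/56; mean = 269/56 ÷ 14 = 269/784 = 0.343112… → 0.343.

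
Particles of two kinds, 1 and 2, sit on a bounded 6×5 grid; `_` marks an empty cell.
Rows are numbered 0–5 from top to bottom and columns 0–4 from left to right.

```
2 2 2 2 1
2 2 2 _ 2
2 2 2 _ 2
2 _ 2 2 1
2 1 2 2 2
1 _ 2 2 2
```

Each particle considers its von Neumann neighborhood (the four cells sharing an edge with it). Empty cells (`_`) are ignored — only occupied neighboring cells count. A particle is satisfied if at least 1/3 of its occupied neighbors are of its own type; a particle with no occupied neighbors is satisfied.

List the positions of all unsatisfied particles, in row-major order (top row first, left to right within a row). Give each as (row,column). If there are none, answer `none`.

(0,0)2 2/2 ✓
(0,1)2 3/3 ✓
(0,2)2 3/3 ✓
(0,3)2 1/2 ✓
(0,4)1 0/2 ✗
(1,0)2 3/3 ✓
(1,1)2 4/4 ✓
(1,2)2 3/3 ✓
(1,4)2 1/2 ✓
(2,0)2 3/3 ✓
(2,1)2 3/3 ✓
(2,2)2 3/3 ✓
(2,4)2 1/2 ✓
(3,0)2 2/2 ✓
(3,2)2 3/3 ✓
(3,3)2 2/3 ✓
(3,4)1 0/3 ✗
(4,0)2 1/3 ✓
(4,1)1 0/2 ✗
(4,2)2 3/4 ✓
(4,3)2 4/4 ✓
(4,4)2 2/3 ✓
(5,0)1 0/1 ✗
(5,2)2 2/2 ✓
(5,3)2 3/3 ✓
(5,4)2 2/2 ✓

(0,4), (3,4), (4,1), (5,0)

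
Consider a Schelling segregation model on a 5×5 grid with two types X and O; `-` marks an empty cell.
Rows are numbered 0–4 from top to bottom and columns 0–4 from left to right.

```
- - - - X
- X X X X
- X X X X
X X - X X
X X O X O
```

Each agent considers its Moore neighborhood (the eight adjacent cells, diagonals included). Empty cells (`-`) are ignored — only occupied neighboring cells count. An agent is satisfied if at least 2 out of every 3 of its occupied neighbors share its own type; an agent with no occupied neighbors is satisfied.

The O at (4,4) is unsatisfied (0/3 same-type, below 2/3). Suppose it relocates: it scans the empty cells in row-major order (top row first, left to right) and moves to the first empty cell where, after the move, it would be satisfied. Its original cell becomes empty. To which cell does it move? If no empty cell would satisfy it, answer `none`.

none

Vacating (4,4). Empty cells in order:
  (0,0): 0/1 same-type → still unsatisfied.
  (0,1): 0/2 same-type → still unsatisfied.
  (0,2): 0/3 same-type → still unsatisfied.
  (0,3): 0/4 same-type → still unsatisfied.
  (1,0): 0/2 same-type → still unsatisfied.
  (2,0): 0/4 same-type → still unsatisfied.
  (3,2): 1/8 same-type → still unsatisfied.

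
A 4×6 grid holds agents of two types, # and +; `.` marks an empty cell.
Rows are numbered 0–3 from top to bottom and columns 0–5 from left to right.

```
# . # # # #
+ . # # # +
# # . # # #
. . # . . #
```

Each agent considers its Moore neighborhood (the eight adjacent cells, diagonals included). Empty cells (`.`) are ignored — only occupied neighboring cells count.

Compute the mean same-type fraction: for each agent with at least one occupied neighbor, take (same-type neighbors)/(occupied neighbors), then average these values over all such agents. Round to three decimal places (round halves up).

Row 0: (0,0)# 0/1 · (0,2)# 3/3 · (0,3)# 5/5 · (0,4)# 4/5 · (0,5)# 2/3
Row 1: (1,0)+ 0/3 · (1,2)# 5/5 · (1,3)# 7/7 · (1,4)# 7/8 · (1,5)+ 0/5
Row 2: (2,0)# 1/2 · (2,1)# 3/4 · (2,3)# 5/5 · (2,4)# 5/6 · (2,5)# 3/4
Row 3: (3,2)# 2/2 · (3,5)# 2/2
Sum over 17 agents: 0/1 + 3/3 + 5/5 + 4/5 + 2/3 + 0/3 + 5/5 + 7/7 + 7/8 + 0/5 + 1/2 + 3/4 + 5/5 + 5/6 + 3/4 + 2/2 + 2/2 = 487/40; mean = 487/40 ÷ 17 = 487/680 = 0.716176… → 0.716.

0.716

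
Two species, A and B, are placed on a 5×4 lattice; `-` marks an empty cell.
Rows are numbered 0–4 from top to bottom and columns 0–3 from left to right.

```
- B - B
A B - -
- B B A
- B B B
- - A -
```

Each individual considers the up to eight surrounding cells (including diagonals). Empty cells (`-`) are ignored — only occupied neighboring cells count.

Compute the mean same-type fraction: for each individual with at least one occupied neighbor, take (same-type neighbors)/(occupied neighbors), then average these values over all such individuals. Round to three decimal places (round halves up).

(0,1)B 1/2
(0,3)B — no occupied neighbors
(1,0)A 0/3
(1,1)B 3/4
(2,1)B 4/5
(2,2)B 5/6
(2,3)A 0/3
(3,1)B 3/4
(3,2)B 4/6
(3,3)B 2/4
(4,2)A 0/3
Sum over 10 individuals: 1/2 + 0/3 + 3/4 + 4/5 + 5/6 + 0/3 + 3/4 + 4/6 + 2/4 + 0/3 = 24/5; mean = 24/5 ÷ 10 = 12/25 = 0.48 → 0.480.

0.480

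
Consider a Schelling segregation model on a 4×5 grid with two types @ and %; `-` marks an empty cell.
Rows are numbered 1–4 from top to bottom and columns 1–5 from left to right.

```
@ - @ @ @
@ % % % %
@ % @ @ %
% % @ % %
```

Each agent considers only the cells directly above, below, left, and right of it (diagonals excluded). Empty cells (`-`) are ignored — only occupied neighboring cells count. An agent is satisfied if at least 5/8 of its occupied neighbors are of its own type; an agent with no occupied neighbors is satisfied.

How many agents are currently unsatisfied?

11

(1,1)@ 1/1 ok
(1,3)@ 1/2 unhappy
(1,4)@ 2/3 ok
(1,5)@ 1/2 unhappy
(2,1)@ 2/3 ok
(2,2)% 2/3 ok
(2,3)% 2/4 unhappy
(2,4)% 2/4 unhappy
(2,5)% 2/3 ok
(3,1)@ 1/3 unhappy
(3,2)% 2/4 unhappy
(3,3)@ 2/4 unhappy
(3,4)@ 1/4 unhappy
(3,5)% 2/3 ok
(4,1)% 1/2 unhappy
(4,2)% 2/3 ok
(4,3)@ 1/3 unhappy
(4,4)% 1/3 unhappy
(4,5)% 2/2 ok
Unsatisfied: (1,3), (1,5), (2,3), (2,4), (3,1), (3,2), (3,3), (3,4), (4,1), (4,3), (4,4) — 11 in total.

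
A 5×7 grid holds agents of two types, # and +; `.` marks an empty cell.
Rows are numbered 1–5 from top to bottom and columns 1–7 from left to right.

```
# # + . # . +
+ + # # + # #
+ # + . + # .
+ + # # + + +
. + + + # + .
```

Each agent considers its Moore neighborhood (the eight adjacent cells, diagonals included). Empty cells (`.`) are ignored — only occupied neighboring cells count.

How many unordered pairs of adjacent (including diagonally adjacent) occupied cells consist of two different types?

Scan each occupied cell's neighbors to the right and below (and the two forward diagonals) so each pair is counted once.
Row 1: #(1,1)–#(1,2)= #(1,1)–+(2,1)≠ #(1,1)–+(2,2)≠ #(1,2)–+(1,3)≠ #(1,2)–+(2,2)≠ #(1,2)–#(2,3)= #(1,2)–+(2,1)≠ +(1,3)–#(2,3)≠ +(1,3)–#(2,4)≠ +(1,3)–+(2,2)= #(1,5)–+(2,5)≠ #(1,5)–#(2,6)= #(1,5)–#(2,4)= +(1,7)–#(2,7)≠ +(1,7)–#(2,6)≠  → 10/15 unlike.
Row 2: +(2,1)–+(2,2)= +(2,1)–+(3,1)= +(2,1)–#(3,2)≠ +(2,2)–#(2,3)≠ +(2,2)–#(3,2)≠ +(2,2)–+(3,3)= +(2,2)–+(3,1)= #(2,3)–#(2,4)= #(2,3)–+(3,3)≠ #(2,3)–#(3,2)= #(2,4)–+(2,5)≠ #(2,4)–+(3,5)≠ #(2,4)–+(3,3)≠ +(2,5)–#(2,6)≠ +(2,5)–+(3,5)= +(2,5)–#(3,6)≠ #(2,6)–#(2,7)= #(2,6)–#(3,6)= #(2,6)–+(3,5)≠ #(2,7)–#(3,6)=  → 10/20 unlike.
Row 3: +(3,1)–#(3,2)≠ +(3,1)–+(4,1)= +(3,1)–+(4,2)= #(3,2)–+(3,3)≠ #(3,2)–+(4,2)≠ #(3,2)–#(4,3)= #(3,2)–+(4,1)≠ +(3,3)–#(4,3)≠ +(3,3)–#(4,4)≠ +(3,3)–+(4,2)= +(3,5)–#(3,6)≠ +(3,5)–+(4,5)= +(3,5)–+(4,6)= +(3,5)–#(4,4)≠ #(3,6)–+(4,6)≠ #(3,6)–+(4,7)≠ #(3,6)–+(4,5)≠  → 11/17 unlike.
Row 4: +(4,1)–+(4,2)= +(4,1)–+(5,2)= +(4,2)–#(4,3)≠ +(4,2)–+(5,2)= +(4,2)–+(5,3)= #(4,3)–#(4,4)= #(4,3)–+(5,3)≠ #(4,3)–+(5,4)≠ #(4,3)–+(5,2)≠ #(4,4)–+(4,5)≠ #(4,4)–+(5,4)≠ #(4,4)–#(5,5)= #(4,4)–+(5,3)≠ +(4,5)–+(4,6)= +(4,5)–#(5,5)≠ +(4,5)–+(5,6)= +(4,5)–+(5,4)= +(4,6)–+(4,7)= +(4,6)–+(5,6)= +(4,6)–#(5,5)≠ +(4,7)–+(5,6)=  → 9/21 unlike.
Row 5: +(5,2)–+(5,3)= +(5,3)–+(5,4)= +(5,4)–#(5,5)≠ #(5,5)–+(5,6)≠  → 2/4 unlike.
Total adjacent occupied pairs: 77; unlike-type pairs: 42.

42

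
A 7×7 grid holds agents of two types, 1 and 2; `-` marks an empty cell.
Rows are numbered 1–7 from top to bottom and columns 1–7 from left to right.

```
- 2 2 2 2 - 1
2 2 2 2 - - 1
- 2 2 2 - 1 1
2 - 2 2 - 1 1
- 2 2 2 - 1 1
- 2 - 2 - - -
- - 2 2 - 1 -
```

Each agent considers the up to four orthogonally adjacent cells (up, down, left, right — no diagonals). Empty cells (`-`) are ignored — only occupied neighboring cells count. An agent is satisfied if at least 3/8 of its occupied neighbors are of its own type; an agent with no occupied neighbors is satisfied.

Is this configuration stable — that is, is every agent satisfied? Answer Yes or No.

(1,2)2 2/2 ok
(1,3)2 3/3 ok
(1,4)2 3/3 ok
(1,5)2 1/1 ok
(1,7)1 1/1 ok
(2,1)2 1/1 ok
(2,2)2 4/4 ok
(2,3)2 4/4 ok
(2,4)2 3/3 ok
(2,7)1 2/2 ok
(3,2)2 2/2 ok
(3,3)2 4/4 ok
(3,4)2 3/3 ok
(3,6)1 2/2 ok
(3,7)1 3/3 ok
(4,1)2 0/0 ok
(4,3)2 3/3 ok
(4,4)2 3/3 ok
(4,6)1 3/3 ok
(4,7)1 3/3 ok
(5,2)2 2/2 ok
(5,3)2 3/3 ok
(5,4)2 3/3 ok
(5,6)1 2/2 ok
(5,7)1 2/2 ok
(6,2)2 1/1 ok
(6,4)2 2/2 ok
(7,3)2 1/1 ok
(7,4)2 2/2 ok
(7,6)1 0/0 ok
All meet the threshold, so the configuration is stable.

Yes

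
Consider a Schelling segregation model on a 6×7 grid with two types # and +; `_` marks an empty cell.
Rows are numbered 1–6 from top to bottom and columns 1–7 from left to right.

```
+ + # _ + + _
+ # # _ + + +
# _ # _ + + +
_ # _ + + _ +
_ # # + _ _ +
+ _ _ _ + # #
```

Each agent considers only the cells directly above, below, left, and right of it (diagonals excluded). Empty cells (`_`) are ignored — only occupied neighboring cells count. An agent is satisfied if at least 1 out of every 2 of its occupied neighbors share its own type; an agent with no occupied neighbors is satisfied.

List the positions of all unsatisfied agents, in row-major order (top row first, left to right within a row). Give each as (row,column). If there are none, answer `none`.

(1,1)+ 2/2 ok
(1,2)+ 1/3 unhappy
(1,3)# 1/2 ok
(1,5)+ 2/2 ok
(1,6)+ 2/2 ok
(2,1)+ 1/3 unhappy
(2,2)# 1/3 unhappy
(2,3)# 3/3 ok
(2,5)+ 3/3 ok
(2,6)+ 4/4 ok
(2,7)+ 2/2 ok
(3,1)# 0/1 unhappy
(3,3)# 1/1 ok
(3,5)+ 3/3 ok
(3,6)+ 3/3 ok
(3,7)+ 3/3 ok
(4,2)# 1/1 ok
(4,4)+ 2/2 ok
(4,5)+ 2/2 ok
(4,7)+ 2/2 ok
(5,2)# 2/2 ok
(5,3)# 1/2 ok
(5,4)+ 1/2 ok
(5,7)+ 1/2 ok
(6,1)+ 0/0 ok
(6,5)+ 0/1 unhappy
(6,6)# 1/2 ok
(6,7)# 1/2 ok

(1,2), (2,1), (2,2), (3,1), (6,5)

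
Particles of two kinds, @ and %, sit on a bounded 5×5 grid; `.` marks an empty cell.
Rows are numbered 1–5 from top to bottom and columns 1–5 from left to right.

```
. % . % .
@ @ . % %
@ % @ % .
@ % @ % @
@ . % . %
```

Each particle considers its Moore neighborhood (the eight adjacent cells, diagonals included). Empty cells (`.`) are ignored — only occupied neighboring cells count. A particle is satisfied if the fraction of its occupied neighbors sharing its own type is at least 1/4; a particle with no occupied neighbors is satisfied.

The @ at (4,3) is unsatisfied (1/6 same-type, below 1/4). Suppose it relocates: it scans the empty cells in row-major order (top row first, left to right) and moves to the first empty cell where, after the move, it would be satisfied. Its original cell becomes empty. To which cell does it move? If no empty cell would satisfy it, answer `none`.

Vacating (4,3). Empty cells in order:
  (1,1): 2/3 same-type → satisfied — stop here.

(1,1)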